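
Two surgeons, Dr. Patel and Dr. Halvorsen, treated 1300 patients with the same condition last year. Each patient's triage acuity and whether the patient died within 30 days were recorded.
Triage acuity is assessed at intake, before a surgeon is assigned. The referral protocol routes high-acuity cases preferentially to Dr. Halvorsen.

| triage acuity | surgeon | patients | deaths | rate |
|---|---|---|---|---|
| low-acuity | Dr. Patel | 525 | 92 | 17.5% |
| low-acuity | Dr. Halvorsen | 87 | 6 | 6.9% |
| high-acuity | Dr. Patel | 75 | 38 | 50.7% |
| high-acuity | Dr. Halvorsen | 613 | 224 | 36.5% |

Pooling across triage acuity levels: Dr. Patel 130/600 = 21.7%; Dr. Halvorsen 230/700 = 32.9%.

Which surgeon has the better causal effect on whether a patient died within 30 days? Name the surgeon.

The stratified and pooled comparisons disagree (Dr. Halvorsen wins within each triage acuity; Dr. Patel wins overall), so the answer turns on the causal role of triage acuity.
Since triage acuity is a pre-existing factor (not a product of the surgeon) and it affects the outcome on its own, it is a confounder. The stratified rates, not the pooled rate, identify the causal effect.
Within each level — low-acuity: 17.5% vs 6.9%; high-acuity: 50.7% vs 36.5% — Dr. Halvorsen is lower every time.

Dr. Halvorsen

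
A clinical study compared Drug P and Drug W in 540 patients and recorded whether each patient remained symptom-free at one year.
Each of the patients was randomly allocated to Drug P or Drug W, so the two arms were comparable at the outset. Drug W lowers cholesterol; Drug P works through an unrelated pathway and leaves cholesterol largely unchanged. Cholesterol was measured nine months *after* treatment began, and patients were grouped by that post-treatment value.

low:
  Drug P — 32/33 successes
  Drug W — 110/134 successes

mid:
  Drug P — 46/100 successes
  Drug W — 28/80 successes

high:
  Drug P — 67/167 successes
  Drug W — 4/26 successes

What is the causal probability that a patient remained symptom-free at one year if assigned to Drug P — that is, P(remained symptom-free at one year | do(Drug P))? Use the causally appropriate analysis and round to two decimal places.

Within every cholesterol level Drug P has the higher rate, yet pooled Drug W does — Simpson's reversal.
Stratifying would compare drugs among patients the drugs themselves sorted into cholesterol groups — a form of selection on an intermediate. The unconditioned pooled rates give the total causal effect.
So P(outcome | do(Drug P)) is just the pooled rate for Drug P: 145/300 = 0.483.

0.48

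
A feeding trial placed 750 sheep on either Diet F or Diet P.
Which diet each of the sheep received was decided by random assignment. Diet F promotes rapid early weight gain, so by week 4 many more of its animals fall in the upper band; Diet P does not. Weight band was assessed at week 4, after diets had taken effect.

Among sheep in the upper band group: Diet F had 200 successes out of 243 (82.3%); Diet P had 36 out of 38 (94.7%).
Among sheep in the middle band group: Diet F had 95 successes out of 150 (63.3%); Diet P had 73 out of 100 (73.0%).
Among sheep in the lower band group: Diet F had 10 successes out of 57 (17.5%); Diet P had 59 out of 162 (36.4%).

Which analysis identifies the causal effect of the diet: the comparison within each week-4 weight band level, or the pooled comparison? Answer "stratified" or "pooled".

Week-4 weight band lies on the pathway diet → week-4 weight band → outcome, so adjusting for it blocks the indirect effect. For the total causal effect of diet, use the unadjusted pooled rates.
Pooled: Diet F 67.8% vs Diet P 56.0%; Diet F is higher overall.

pooled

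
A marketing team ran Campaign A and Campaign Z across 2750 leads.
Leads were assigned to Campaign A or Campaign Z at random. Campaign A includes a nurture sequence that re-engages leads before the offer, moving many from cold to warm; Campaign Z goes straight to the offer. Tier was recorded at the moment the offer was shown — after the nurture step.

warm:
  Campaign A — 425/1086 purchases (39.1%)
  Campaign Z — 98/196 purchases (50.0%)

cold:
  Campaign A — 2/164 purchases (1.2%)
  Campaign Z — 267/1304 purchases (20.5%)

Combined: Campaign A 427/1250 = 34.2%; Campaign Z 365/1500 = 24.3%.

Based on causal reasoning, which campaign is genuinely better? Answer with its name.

Engagement tier is recorded after the campaign and is itself shifted by it — it sits on the causal path from campaign to outcome. Conditioning on a mediator would strip out part of the effect we want; the pooled comparison gives the total causal effect.
Pooled: Campaign A 34.2% vs Campaign Z 24.3%; Campaign A is higher overall.

Campaign A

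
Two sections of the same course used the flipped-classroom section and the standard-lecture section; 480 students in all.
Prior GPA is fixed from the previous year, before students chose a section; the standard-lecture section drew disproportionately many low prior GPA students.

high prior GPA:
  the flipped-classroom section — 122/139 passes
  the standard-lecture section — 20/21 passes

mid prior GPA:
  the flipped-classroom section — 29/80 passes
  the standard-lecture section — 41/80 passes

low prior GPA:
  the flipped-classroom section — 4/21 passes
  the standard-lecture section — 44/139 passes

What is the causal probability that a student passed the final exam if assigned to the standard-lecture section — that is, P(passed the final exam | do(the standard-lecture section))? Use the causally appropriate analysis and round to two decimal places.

Here prior GPA band is a common cause — it drives both which teaching method a case falls under and the outcome. The crude comparison mixes populations; the stratum-specific rates are the causally relevant ones.
Standardising the standard-lecture section to the population prior GPA band mix: 0.333·20/21 + 0.333·41/80 + 0.333·44/139 = 0.594.

0.59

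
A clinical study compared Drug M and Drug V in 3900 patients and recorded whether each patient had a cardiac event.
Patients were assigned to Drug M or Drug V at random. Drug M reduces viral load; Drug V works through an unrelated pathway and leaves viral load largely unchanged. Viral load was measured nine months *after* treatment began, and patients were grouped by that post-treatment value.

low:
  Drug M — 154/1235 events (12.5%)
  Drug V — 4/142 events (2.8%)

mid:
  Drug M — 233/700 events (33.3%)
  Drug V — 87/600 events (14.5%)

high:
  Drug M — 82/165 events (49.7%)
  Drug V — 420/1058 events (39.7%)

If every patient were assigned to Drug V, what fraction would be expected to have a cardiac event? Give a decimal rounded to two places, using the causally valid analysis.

0.28

The viral load-specific comparison favours Drug V throughout, but the pooled figures favour Drug M. The question is whether to condition on viral load.
Stratifying would compare drugs among patients the drugs themselves sorted into viral load groups — a form of selection on an intermediate. The unconditioned pooled rates give the total causal effect.
So P(outcome | do(Drug V)) is just the pooled rate for Drug V: 511/1800 = 0.284.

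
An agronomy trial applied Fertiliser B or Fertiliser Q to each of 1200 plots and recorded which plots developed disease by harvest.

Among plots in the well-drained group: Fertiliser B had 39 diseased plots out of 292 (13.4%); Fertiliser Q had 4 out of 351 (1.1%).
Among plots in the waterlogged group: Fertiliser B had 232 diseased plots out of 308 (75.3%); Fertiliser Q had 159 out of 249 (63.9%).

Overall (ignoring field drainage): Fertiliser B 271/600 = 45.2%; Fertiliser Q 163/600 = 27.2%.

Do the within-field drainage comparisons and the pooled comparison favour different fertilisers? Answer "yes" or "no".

Within each field drainage level (well-drained 13.4% vs 1.1%; waterlogged 75.3% vs 63.9%), Fertiliser Q has the lower rate every time. Pooled: 45.2% vs 27.2% — Fertiliser Q has the lower rate overall. They agree.

no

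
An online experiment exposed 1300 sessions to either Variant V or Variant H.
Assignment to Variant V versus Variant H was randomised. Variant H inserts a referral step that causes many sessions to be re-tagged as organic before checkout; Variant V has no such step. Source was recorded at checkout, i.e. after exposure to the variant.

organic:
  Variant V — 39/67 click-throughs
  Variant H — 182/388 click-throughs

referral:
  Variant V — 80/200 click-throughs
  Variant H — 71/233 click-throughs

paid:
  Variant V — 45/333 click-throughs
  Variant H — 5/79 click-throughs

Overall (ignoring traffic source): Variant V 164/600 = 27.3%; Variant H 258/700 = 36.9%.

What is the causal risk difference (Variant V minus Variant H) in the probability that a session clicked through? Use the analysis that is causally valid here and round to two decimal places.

Within every traffic source level Variant V has the higher rate, yet pooled Variant H does — Simpson's reversal.
Because the variant influences traffic source, traffic source is a post-treatment mediator, not a confounder. Stratifying on it would bias the estimate; the causal effect is the crude pooled difference.
The causal difference is the pooled difference: 0.273 − 0.369 = -0.095.

-0.10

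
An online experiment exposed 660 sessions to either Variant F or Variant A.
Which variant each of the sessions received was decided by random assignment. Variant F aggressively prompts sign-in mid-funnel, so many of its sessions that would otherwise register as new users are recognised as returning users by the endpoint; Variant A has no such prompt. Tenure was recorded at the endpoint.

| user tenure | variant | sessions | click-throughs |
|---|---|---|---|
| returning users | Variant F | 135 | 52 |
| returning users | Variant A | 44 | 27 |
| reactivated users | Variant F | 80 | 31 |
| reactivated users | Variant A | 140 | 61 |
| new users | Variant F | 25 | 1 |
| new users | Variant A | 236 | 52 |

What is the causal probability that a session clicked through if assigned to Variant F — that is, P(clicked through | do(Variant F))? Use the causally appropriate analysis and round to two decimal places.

Variant A is higher inside every user tenure stratum but Variant F is higher in aggregate. Whether to stratify depends on how user tenure relates to the variant.
User tenure lies on the pathway variant → user tenure → outcome, so adjusting for it blocks the indirect effect. For the total causal effect of variant, use the unadjusted pooled rates.
So P(outcome | do(Variant F)) is just the pooled rate for Variant F: 84/240 = 0.350.

0.35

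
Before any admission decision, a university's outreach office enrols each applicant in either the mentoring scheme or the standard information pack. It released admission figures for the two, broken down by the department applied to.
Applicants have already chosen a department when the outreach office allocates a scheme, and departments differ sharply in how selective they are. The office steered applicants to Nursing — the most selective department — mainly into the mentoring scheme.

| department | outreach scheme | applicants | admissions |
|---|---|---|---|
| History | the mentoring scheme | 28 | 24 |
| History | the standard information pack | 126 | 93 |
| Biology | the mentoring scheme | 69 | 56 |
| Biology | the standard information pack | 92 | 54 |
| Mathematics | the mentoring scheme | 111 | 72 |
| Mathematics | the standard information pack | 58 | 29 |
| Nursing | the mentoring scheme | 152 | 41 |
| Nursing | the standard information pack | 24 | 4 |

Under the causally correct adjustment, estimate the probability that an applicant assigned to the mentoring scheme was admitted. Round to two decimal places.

0.64

the mentoring scheme is higher inside every department stratum but the standard information pack is higher in aggregate. Whether to stratify depends on how department relates to the outreach scheme.
Nothing the outreach scheme does changes department; the imbalance is an allocation artefact. With department also predicting the outcome, the pooled figure is confounded, and the within-stratum comparison is the causal one.
Standardising the mentoring scheme to the population department mix: 0.233·24/28 + 0.244·56/69 + 0.256·72/111 + 0.267·41/152 = 0.636.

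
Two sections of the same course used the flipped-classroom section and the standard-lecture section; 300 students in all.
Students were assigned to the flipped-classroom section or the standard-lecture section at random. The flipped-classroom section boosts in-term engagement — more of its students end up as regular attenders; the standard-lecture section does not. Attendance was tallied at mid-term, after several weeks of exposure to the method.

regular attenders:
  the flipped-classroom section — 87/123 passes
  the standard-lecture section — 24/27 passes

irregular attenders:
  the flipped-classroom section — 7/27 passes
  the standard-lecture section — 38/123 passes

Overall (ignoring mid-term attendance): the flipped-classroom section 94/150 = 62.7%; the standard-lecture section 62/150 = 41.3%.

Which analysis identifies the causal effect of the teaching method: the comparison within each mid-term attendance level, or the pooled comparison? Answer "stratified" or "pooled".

The stratified and pooled comparisons disagree (the standard-lecture section wins within each mid-term attendance; the flipped-classroom section wins overall), so the answer turns on the causal role of mid-term attendance.
Mid-term attendance is downstream of the teaching method. One should not condition on a consequence of treatment, so the overall rates are the right comparison.
Pooled: the flipped-classroom section 62.7% vs the standard-lecture section 41.3%; the flipped-classroom section is higher overall.

pooled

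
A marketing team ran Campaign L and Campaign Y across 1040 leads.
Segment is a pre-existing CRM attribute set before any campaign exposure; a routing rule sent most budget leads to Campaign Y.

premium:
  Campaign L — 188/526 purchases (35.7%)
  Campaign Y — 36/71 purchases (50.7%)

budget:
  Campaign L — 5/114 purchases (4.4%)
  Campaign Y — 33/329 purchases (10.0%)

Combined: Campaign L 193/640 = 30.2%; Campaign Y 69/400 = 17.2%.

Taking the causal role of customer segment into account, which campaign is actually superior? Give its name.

Campaign Y

Nothing the campaign does changes customer segment; the imbalance is an allocation artefact. With customer segment also predicting the outcome, the pooled figure is confounded, and the within-stratum comparison is the causal one.
Within each level — premium: 35.7% vs 50.7%; budget: 4.4% vs 10.0% — Campaign Y is higher every time.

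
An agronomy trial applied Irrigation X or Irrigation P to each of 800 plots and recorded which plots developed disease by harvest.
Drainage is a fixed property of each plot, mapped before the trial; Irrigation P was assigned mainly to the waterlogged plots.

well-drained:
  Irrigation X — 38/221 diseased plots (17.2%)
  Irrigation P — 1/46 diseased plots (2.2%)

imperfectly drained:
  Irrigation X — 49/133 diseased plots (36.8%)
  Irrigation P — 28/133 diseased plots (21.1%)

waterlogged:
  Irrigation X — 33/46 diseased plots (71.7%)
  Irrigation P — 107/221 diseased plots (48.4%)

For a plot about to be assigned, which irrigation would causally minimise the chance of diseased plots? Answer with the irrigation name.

Irrigation P

The stratified and pooled comparisons disagree (Irrigation P wins within each field drainage; Irrigation X wins overall), so the answer turns on the causal role of field drainage.
Since field drainage is a pre-existing factor (not a product of the irrigation) and it affects the outcome on its own, it is a confounder. The stratified rates, not the pooled rate, identify the causal effect.
Within each level — well-drained: 17.2% vs 2.2%; imperfectly drained: 36.8% vs 21.1%; waterlogged: 71.7% vs 48.4% — Irrigation P is lower every time.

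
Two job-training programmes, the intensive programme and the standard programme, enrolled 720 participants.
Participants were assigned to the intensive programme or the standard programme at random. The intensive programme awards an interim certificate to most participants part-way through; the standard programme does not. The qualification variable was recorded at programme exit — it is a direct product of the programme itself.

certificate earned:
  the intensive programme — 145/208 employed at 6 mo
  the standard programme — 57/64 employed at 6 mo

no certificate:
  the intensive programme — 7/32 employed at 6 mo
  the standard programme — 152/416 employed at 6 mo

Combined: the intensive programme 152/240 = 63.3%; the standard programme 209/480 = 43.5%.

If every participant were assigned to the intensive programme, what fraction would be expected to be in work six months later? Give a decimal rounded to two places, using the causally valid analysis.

0.63

Within every qualification attained during the programme level the standard programme has the higher rate, yet pooled the intensive programme does — Simpson's reversal.
Qualification attained during the programme lies on the pathway programme → qualification attained during the programme → outcome, so adjusting for it blocks the indirect effect. For the total causal effect of programme, use the unadjusted pooled rates.
So P(outcome | do(the intensive programme)) is just the pooled rate for the intensive programme: 152/240 = 0.633.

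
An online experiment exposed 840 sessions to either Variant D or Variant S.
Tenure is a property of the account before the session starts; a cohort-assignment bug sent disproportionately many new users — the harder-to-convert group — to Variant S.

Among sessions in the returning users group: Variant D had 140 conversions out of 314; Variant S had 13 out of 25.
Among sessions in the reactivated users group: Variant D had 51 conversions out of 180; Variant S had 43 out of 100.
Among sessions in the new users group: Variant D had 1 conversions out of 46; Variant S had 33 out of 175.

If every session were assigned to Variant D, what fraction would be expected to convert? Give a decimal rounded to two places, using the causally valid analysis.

0.28

Within every user tenure level Variant S has the higher rate, yet pooled Variant D does — Simpson's reversal.
Nothing the variant does changes user tenure; the imbalance is an allocation artefact. With user tenure also predicting the outcome, the pooled figure is confounded, and the within-stratum comparison is the causal one.
Standardising Variant D to the population user tenure mix: 0.404·140/314 + 0.333·51/180 + 0.263·1/46 = 0.280.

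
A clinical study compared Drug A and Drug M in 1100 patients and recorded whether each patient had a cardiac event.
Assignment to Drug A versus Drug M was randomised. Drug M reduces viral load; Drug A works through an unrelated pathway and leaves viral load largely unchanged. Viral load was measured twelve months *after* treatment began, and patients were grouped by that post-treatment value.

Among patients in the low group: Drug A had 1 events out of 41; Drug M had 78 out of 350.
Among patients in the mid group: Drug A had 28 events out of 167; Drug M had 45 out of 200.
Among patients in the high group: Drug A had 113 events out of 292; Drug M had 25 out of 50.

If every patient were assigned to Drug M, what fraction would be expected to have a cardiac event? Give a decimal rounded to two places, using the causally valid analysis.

0.25

Viral load is recorded after the drug and is itself shifted by it — it sits on the causal path from drug to outcome. Conditioning on a mediator would strip out part of the effect we want; the pooled comparison gives the total causal effect.
So P(outcome | do(Drug M)) is just the pooled rate for Drug M: 148/600 = 0.247.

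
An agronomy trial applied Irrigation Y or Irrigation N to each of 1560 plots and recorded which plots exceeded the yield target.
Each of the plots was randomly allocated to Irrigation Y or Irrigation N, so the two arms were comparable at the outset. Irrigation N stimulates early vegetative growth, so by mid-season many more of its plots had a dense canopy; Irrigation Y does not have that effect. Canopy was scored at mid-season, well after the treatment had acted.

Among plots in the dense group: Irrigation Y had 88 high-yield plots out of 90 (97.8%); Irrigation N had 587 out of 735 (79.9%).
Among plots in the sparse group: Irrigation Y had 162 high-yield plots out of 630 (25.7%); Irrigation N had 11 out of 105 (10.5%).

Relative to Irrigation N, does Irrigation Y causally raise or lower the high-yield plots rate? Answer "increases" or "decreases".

The distribution of mid-season canopy is itself part of what the irrigation does — it is an intermediate outcome. Holding it fixed would remove that part of the effect; the total effect is the pooled difference.
Pooled: Irrigation Y 34.7% vs Irrigation N 71.2%; Irrigation N is higher overall.

decreases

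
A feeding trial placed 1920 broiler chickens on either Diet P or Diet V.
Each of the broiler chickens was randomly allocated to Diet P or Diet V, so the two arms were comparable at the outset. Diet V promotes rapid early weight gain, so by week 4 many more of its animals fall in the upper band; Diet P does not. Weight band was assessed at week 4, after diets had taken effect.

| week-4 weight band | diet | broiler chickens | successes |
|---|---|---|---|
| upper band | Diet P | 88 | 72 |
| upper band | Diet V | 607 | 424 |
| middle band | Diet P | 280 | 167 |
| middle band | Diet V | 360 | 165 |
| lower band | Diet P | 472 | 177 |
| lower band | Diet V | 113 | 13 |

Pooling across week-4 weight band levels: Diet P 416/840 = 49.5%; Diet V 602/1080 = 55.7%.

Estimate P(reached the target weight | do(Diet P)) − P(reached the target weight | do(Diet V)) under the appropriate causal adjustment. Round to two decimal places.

-0.06

The week-4 weight band-specific comparison favours Diet P throughout, but the pooled figures favour Diet V. The question is whether to condition on week-4 weight band.
The distribution of week-4 weight band is itself part of what the diet does — it is an intermediate outcome. Holding it fixed would remove that part of the effect; the total effect is the pooled difference.
The causal difference is the pooled difference: 0.495 − 0.557 = -0.062.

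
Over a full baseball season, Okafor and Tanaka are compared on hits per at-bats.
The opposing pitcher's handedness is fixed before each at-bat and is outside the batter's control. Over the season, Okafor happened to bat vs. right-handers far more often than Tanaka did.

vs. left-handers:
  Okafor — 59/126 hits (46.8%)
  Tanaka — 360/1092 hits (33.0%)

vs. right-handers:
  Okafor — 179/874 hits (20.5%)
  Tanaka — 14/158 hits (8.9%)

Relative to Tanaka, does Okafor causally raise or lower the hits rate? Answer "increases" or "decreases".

increases

Within every pitcher handedness level Okafor has the higher rate, yet pooled Tanaka does — Simpson's reversal.
Pitcher handedness differs across players for reasons unrelated to any effect of the player itself, and it separately predicts the outcome — a classic confounder. We must compare within pitcher handedness levels.
Within each level — vs. left-handers: 46.8% vs 33.0%; vs. right-handers: 20.5% vs 8.9% — Okafor is higher every time.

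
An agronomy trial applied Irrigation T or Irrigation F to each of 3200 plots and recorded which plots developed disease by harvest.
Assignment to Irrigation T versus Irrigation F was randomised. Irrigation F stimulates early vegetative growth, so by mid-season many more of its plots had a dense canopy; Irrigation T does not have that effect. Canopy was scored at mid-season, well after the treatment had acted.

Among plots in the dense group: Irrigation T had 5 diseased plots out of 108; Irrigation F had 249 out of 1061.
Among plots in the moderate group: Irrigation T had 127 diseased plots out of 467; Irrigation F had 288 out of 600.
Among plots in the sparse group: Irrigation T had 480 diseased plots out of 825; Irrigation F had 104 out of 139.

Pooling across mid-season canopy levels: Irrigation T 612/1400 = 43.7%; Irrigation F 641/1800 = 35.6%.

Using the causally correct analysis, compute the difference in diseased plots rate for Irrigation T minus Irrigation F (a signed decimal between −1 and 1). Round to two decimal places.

+0.08

The mid-season canopy-specific comparison favours Irrigation T throughout, but the pooled figures favour Irrigation F. The question is whether to condition on mid-season canopy.
The distribution of mid-season canopy is itself part of what the irrigation does — it is an intermediate outcome. Holding it fixed would remove that part of the effect; the total effect is the pooled difference.
The causal difference is the pooled difference: 0.437 − 0.356 = +0.081.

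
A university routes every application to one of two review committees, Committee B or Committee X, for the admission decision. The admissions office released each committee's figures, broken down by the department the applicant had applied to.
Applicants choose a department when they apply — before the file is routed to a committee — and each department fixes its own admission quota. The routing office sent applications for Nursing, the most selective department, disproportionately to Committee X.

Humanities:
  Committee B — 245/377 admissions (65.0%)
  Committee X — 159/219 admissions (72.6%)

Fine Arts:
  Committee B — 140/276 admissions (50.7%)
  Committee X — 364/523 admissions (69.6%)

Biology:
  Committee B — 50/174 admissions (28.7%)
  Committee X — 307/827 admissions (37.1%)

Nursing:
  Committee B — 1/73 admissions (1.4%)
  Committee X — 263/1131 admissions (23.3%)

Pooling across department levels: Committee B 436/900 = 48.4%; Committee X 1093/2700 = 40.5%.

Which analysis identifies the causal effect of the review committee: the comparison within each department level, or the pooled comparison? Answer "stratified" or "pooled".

Committee X is higher inside every department stratum but Committee B is higher in aggregate. Whether to stratify depends on how department relates to the review committee.
Since department is a pre-existing factor (not a product of the review committee) and it affects the outcome on its own, it is a confounder. The stratified rates, not the pooled rate, identify the causal effect.
Within each level — Humanities: 65.0% vs 72.6%; Fine Arts: 50.7% vs 69.6%; Biology: 28.7% vs 37.1%; Nursing: 1.4% vs 23.3% — Committee X is higher every time.

stratified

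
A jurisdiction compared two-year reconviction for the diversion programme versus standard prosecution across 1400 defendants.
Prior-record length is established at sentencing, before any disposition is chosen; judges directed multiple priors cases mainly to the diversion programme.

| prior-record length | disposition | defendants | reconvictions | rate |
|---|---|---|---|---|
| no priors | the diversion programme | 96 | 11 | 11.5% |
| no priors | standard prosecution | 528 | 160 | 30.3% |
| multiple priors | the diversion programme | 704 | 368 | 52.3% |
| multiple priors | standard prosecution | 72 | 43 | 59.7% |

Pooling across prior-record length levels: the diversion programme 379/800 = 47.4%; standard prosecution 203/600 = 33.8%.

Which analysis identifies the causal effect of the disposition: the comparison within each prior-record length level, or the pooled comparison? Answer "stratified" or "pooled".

Prior-record length differs across dispositions for reasons unrelated to any effect of the disposition itself, and it separately predicts the outcome — a classic confounder. We must compare within prior-record length levels.
Within each level — no priors: 11.5% vs 30.3%; multiple priors: 52.3% vs 59.7% — the diversion programme is lower every time.

stratified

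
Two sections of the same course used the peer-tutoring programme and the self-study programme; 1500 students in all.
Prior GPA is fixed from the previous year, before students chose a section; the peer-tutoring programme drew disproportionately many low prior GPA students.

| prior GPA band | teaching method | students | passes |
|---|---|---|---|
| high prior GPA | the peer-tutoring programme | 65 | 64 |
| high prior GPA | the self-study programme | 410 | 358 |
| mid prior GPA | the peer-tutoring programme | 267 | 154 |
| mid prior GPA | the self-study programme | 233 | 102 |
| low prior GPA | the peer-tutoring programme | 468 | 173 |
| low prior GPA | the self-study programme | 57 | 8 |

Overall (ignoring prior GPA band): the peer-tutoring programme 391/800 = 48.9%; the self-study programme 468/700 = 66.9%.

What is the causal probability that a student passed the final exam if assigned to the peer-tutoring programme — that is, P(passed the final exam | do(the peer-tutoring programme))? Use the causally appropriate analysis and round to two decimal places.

Within every prior GPA band level the peer-tutoring programme has the higher rate, yet pooled the self-study programme does — Simpson's reversal.
Nothing the teaching method does changes prior GPA band; the imbalance is an allocation artefact. With prior GPA band also predicting the outcome, the pooled figure is confounded, and the within-stratum comparison is the causal one.
Standardising the peer-tutoring programme to the population prior GPA band mix: 0.317·64/65 + 0.333·154/267 + 0.350·173/468 = 0.633.

0.63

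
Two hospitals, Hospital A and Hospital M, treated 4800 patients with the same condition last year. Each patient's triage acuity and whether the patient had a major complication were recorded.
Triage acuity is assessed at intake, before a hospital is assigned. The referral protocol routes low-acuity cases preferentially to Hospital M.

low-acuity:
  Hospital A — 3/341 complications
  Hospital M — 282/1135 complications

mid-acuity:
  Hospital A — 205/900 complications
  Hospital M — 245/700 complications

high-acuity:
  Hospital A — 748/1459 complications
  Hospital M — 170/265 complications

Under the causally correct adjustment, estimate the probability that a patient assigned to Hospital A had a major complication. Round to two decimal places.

The stratified and pooled comparisons disagree (Hospital A wins within each triage acuity; Hospital M wins overall), so the answer turns on the causal role of triage acuity.
Triage acuity is set before the hospital has any effect — it is not caused by the hospital — and it independently drives the outcome. That makes it a confounder, so the causal comparison is within triage acuity levels.
Standardising Hospital A to the population triage acuity mix: 0.307·3/341 + 0.333·205/900 + 0.359·748/1459 = 0.263.

0.26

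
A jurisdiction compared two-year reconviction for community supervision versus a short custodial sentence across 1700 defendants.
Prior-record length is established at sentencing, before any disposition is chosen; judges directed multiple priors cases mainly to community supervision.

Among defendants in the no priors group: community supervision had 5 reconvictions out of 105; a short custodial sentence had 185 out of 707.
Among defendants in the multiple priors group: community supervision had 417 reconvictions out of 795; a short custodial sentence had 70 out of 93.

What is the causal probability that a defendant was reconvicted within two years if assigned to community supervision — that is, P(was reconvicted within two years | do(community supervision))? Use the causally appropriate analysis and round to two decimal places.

community supervision is lower inside every prior-record length stratum but a short custodial sentence is lower in aggregate. Whether to stratify depends on how prior-record length relates to the disposition.
Prior-record length differs across dispositions for reasons unrelated to any effect of the disposition itself, and it separately predicts the outcome — a classic confounder. We must compare within prior-record length levels.
Standardising community supervision to the population prior-record length mix: 0.478·5/105 + 0.522·417/795 = 0.297.

0.30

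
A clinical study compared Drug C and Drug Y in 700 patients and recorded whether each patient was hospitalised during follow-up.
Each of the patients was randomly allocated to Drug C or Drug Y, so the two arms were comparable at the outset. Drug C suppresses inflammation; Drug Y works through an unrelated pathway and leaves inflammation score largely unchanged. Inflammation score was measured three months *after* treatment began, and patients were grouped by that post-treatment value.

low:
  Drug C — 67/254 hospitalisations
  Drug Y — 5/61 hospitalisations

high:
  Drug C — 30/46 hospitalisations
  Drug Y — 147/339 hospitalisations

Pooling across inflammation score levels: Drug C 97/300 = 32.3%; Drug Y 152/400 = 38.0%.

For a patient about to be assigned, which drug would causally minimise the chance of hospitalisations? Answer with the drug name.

The distribution of inflammation score is itself part of what the drug does — it is an intermediate outcome. Holding it fixed would remove that part of the effect; the total effect is the pooled difference.
Pooled: Drug C 32.3% vs Drug Y 38.0%; Drug C is lower overall.

Drug C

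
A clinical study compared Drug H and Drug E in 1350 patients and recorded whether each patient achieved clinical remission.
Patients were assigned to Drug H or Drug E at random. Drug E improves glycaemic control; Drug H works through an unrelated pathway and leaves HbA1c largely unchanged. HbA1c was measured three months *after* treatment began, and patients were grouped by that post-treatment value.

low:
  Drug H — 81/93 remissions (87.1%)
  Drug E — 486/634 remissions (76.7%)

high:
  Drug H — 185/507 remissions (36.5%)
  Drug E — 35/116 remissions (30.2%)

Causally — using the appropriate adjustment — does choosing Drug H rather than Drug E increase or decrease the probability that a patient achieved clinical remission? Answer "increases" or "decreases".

Because the drug influences HbA1c, HbA1c is a post-treatment mediator, not a confounder. Stratifying on it would bias the estimate; the causal effect is the crude pooled difference.
Pooled: Drug H 44.3% vs Drug E 69.5%; Drug E is higher overall.

decreases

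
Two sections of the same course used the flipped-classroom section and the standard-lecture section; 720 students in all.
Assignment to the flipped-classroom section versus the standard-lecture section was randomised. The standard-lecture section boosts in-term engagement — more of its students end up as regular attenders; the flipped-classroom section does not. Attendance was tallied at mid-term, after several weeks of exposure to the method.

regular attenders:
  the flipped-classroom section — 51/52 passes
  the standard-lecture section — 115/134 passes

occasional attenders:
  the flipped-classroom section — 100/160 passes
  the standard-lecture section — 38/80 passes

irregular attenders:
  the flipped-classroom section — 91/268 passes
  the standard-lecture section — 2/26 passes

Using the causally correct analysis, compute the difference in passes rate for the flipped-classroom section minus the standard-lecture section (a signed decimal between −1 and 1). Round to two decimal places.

Because the teaching method influences mid-term attendance, mid-term attendance is a post-treatment mediator, not a confounder. Stratifying on it would bias the estimate; the causal effect is the crude pooled difference.
The causal difference is the pooled difference: 0.504 − 0.646 = -0.142.

-0.14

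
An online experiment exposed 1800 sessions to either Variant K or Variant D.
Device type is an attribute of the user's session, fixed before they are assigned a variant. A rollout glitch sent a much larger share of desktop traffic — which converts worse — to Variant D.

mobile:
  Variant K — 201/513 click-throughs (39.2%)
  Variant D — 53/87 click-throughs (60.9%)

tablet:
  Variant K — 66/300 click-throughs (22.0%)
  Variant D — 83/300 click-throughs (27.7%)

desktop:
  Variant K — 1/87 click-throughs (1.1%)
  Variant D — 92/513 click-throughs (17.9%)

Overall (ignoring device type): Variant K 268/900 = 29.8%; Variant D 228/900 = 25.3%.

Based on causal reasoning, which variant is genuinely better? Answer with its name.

Variant D

Within every device type level Variant D has the higher rate, yet pooled Variant K does — Simpson's reversal.
Device type differs across variants for reasons unrelated to any effect of the variant itself, and it separately predicts the outcome — a classic confounder. We must compare within device type levels.
Within each level — mobile: 39.2% vs 60.9%; tablet: 22.0% vs 27.7%; desktop: 1.1% vs 17.9% — Variant D is higher every time.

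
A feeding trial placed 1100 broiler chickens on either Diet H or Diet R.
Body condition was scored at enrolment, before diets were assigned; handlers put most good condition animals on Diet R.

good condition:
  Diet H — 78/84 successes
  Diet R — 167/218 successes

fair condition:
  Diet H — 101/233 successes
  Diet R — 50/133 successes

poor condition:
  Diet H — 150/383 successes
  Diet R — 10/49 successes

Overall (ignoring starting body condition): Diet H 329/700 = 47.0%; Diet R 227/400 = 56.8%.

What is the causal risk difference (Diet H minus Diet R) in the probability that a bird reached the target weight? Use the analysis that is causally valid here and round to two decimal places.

+0.14

The starting body condition-specific comparison favours Diet H throughout, but the pooled figures favour Diet R. The question is whether to condition on starting body condition.
Starting body condition is set before the diet has any effect — it is not caused by the diet — and it independently drives the outcome. That makes it a confounder, so the causal comparison is within starting body condition levels.
Adjusting over the population distribution of starting body condition: 0.275·(0.929−0.766) + 0.333·(0.433−0.376) + 0.393·(0.392−0.204) = +0.137.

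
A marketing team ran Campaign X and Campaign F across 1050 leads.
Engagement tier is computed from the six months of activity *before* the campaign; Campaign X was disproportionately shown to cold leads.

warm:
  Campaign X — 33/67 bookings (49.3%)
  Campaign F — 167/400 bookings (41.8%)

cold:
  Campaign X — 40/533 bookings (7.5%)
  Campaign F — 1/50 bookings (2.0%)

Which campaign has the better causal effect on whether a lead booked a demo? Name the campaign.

The engagement tier-specific comparison favours Campaign X throughout, but the pooled figures favour Campaign F. The question is whether to condition on engagement tier.
The imbalance in engagement tier arose from how leads were allocated, not from anything the campaign did; and engagement tier independently affects the outcome. The pooled gap is confounded — condition on engagement tier.
Within each level — warm: 49.3% vs 41.8%; cold: 7.5% vs 2.0% — Campaign X is higher every time.

Campaign X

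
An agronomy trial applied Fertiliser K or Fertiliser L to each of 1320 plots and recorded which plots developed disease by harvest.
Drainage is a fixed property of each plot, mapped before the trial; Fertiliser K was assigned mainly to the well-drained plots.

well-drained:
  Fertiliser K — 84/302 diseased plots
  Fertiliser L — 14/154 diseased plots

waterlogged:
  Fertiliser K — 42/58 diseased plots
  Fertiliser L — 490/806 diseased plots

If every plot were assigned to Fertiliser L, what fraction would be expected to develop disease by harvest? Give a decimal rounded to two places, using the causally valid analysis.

0.43

Fertiliser L is lower inside every field drainage stratum but Fertiliser K is lower in aggregate. Whether to stratify depends on how field drainage relates to the fertiliser.
Field drainage satisfies the back-door criterion: it is not a descendant of the fertiliser, and it blocks the spurious path from fertiliser to outcome. Adjusting for it (i.e., using the within-field drainage rates) gives the causal effect.
Standardising Fertiliser L to the population field drainage mix: 0.345·14/154 + 0.655·490/806 = 0.429.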